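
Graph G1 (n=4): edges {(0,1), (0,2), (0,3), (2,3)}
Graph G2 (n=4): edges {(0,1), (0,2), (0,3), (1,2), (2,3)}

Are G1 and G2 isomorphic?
No, not isomorphic

The graphs are NOT isomorphic.

Counting triangles (3-cliques): G1 has 1, G2 has 2.
Triangle count is an isomorphism invariant, so differing triangle counts rule out isomorphism.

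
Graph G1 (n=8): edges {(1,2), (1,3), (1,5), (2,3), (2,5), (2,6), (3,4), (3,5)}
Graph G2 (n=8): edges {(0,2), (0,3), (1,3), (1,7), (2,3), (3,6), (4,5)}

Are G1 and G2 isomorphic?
No, not isomorphic

The graphs are NOT isomorphic.

Connected components of G1: 3 component(s) with vertex sets [[0], [7], [1, 2, 3, 4, 5, 6]], sizes [1, 1, 6].
Connected components of G2: 2 component(s) with vertex sets [[4, 5], [0, 1, 2, 3, 6, 7]], sizes [2, 6].
The number of connected components (and the multiset of component sizes) is an isomorphism invariant — an isomorphism maps each component of G1 bijectively onto a component of G2. Since G1 has 3 component(s) and G2 has 2, they cannot be isomorphic.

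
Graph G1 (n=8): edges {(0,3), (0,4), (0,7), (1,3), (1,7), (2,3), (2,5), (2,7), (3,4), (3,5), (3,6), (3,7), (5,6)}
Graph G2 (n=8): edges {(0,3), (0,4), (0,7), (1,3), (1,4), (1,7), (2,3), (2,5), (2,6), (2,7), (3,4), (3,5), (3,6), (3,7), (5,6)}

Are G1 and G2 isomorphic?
No, not isomorphic

The graphs are NOT isomorphic.

Counting edges: G1 has 13 edge(s); G2 has 15 edge(s).
Edge count is an isomorphism invariant (a bijection on vertices induces a bijection on edges), so differing edge counts rule out isomorphism.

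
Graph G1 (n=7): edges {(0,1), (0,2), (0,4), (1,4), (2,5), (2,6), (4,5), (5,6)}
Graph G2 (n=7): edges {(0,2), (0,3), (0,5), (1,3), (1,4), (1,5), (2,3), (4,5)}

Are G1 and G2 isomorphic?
Yes, isomorphic

The graphs are isomorphic.
One valid mapping φ: V(G1) → V(G2): 0→1, 1→4, 2→3, 3→6, 4→5, 5→0, 6→2

Verify φ preserves adjacency — for each edge of G1, its image is an edge of G2:
  (0,1) → (φ(0),φ(1)) = (1,4) ∈ E(G2) ✓
  (0,2) → (φ(0),φ(2)) = (1,3) ∈ E(G2) ✓
  (0,4) → (φ(0),φ(4)) = (1,5) ∈ E(G2) ✓
  (1,4) → (φ(1),φ(4)) = (4,5) ∈ E(G2) ✓
  (2,5) → (φ(2),φ(5)) = (0,3) ∈ E(G2) ✓
  (2,6) → (φ(2),φ(6)) = (2,3) ∈ E(G2) ✓
  (4,5) → (φ(4),φ(5)) = (0,5) ∈ E(G2) ✓
  (5,6) → (φ(5),φ(6)) = (0,2) ∈ E(G2) ✓
All 8 edges of G1 map to edges of G2, and |E(G1)| = |E(G2)| = 8, so φ is a bijection on edges as well as vertices. Hence G1 ≅ G2.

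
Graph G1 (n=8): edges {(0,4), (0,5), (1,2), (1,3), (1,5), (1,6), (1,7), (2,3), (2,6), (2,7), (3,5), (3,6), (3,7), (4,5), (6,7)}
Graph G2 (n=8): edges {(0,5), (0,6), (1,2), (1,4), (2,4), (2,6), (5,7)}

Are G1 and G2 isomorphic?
No, not isomorphic

The graphs are NOT isomorphic.

Counting triangles (3-cliques): G1 has 12, G2 has 1.
Triangle count is an isomorphism invariant, so differing triangle counts rule out isomorphism.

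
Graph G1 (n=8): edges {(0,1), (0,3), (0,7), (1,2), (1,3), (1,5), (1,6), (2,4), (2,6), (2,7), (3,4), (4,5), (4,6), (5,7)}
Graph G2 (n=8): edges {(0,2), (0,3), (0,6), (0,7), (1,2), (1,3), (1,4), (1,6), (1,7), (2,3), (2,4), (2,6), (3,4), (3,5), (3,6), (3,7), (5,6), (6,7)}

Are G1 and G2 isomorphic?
No, not isomorphic

The graphs are NOT isomorphic.

Degrees in G1: deg(0)=3, deg(1)=5, deg(2)=4, deg(3)=3, deg(4)=4, deg(5)=3, deg(6)=3, deg(7)=3.
Sorted degree sequence of G1: [5, 4, 4, 3, 3, 3, 3, 3].
Degrees in G2: deg(0)=4, deg(1)=5, deg(2)=5, deg(3)=7, deg(4)=3, deg(5)=2, deg(6)=6, deg(7)=4.
Sorted degree sequence of G2: [7, 6, 5, 5, 4, 4, 3, 2].
The (sorted) degree sequence is an isomorphism invariant, so since G1 and G2 have different degree sequences they cannot be isomorphic.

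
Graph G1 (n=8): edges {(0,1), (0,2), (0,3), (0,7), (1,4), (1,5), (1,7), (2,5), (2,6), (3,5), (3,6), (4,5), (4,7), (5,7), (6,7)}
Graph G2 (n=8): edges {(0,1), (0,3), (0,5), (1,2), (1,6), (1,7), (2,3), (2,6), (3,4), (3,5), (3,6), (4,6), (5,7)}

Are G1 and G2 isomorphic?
No, not isomorphic

The graphs are NOT isomorphic.

Degrees in G1: deg(0)=4, deg(1)=4, deg(2)=3, deg(3)=3, deg(4)=3, deg(5)=5, deg(6)=3, deg(7)=5.
Sorted degree sequence of G1: [5, 5, 4, 4, 3, 3, 3, 3].
Degrees in G2: deg(0)=3, deg(1)=4, deg(2)=3, deg(3)=5, deg(4)=2, deg(5)=3, deg(6)=4, deg(7)=2.
Sorted degree sequence of G2: [5, 4, 4, 3, 3, 3, 2, 2].
The (sorted) degree sequence is an isomorphism invariant, so since G1 and G2 have different degree sequences they cannot be isomorphic.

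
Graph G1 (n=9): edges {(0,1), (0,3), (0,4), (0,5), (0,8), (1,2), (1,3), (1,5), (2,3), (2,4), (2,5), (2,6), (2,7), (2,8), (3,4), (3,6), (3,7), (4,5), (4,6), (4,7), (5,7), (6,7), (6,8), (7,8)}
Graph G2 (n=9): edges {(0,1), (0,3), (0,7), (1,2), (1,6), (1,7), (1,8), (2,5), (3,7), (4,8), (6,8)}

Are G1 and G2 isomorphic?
No, not isomorphic

The graphs are NOT isomorphic.

Counting triangles (3-cliques): G1 has 22, G2 has 3.
Triangle count is an isomorphism invariant, so differing triangle counts rule out isomorphism.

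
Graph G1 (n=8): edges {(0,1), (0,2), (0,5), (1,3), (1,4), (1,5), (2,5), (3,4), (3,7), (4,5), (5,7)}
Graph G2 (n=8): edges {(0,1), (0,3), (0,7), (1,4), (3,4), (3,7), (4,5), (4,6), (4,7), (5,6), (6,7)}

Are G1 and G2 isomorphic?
Yes, isomorphic

The graphs are isomorphic.
One valid mapping φ: V(G1) → V(G2): 0→6, 1→7, 2→5, 3→0, 4→3, 5→4, 6→2, 7→1

Verify φ preserves adjacency — for each edge of G1, its image is an edge of G2:
  (0,1) → (φ(0),φ(1)) = (6,7) ∈ E(G2) ✓
  (0,2) → (φ(0),φ(2)) = (5,6) ∈ E(G2) ✓
  (0,5) → (φ(0),φ(5)) = (4,6) ∈ E(G2) ✓
  (1,3) → (φ(1),φ(3)) = (0,7) ∈ E(G2) ✓
  (1,4) → (φ(1),φ(4)) = (3,7) ∈ E(G2) ✓
  (1,5) → (φ(1),φ(5)) = (4,7) ∈ E(G2) ✓
  (2,5) → (φ(2),φ(5)) = (4,5) ∈ E(G2) ✓
  (3,4) → (φ(3),φ(4)) = (0,3) ∈ E(G2) ✓
  (3,7) → (φ(3),φ(7)) = (0,1) ∈ E(G2) ✓
  (4,5) → (φ(4),φ(5)) = (3,4) ∈ E(G2) ✓
  (5,7) → (φ(5),φ(7)) = (1,4) ∈ E(G2) ✓
All 11 edges of G1 map to edges of G2, and |E(G1)| = |E(G2)| = 11, so φ is a bijection on edges as well as vertices. Hence G1 ≅ G2.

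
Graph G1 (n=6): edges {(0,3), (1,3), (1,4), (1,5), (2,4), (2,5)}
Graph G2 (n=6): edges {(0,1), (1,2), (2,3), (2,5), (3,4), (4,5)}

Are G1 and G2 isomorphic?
Yes, isomorphic

The graphs are isomorphic.
One valid mapping φ: V(G1) → V(G2): 0→0, 1→2, 2→4, 3→1, 4→5, 5→3

Verify φ preserves adjacency — for each edge of G1, its image is an edge of G2:
  (0,3) → (φ(0),φ(3)) = (0,1) ∈ E(G2) ✓
  (1,3) → (φ(1),φ(3)) = (1,2) ∈ E(G2) ✓
  (1,4) → (φ(1),φ(4)) = (2,5) ∈ E(G2) ✓
  (1,5) → (φ(1),φ(5)) = (2,3) ∈ E(G2) ✓
  (2,4) → (φ(2),φ(4)) = (4,5) ∈ E(G2) ✓
  (2,5) → (φ(2),φ(5)) = (3,4) ∈ E(G2) ✓
All 6 edges of G1 map to edges of G2, and |E(G1)| = |E(G2)| = 6, so φ is a bijection on edges as well as vertices. Hence G1 ≅ G2.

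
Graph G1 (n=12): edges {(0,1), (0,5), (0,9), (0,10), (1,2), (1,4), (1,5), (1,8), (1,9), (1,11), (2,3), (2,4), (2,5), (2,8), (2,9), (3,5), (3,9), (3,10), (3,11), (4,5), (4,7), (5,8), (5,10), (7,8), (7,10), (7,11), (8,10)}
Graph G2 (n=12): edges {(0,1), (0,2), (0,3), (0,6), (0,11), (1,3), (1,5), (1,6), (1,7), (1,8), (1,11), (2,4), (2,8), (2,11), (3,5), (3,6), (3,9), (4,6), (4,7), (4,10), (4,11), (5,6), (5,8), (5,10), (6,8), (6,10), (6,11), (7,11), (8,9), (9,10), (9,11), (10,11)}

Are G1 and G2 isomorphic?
No, not isomorphic

The graphs are NOT isomorphic.

Counting triangles (3-cliques): G1 has 16, G2 has 23.
Triangle count is an isomorphism invariant, so differing triangle counts rule out isomorphism.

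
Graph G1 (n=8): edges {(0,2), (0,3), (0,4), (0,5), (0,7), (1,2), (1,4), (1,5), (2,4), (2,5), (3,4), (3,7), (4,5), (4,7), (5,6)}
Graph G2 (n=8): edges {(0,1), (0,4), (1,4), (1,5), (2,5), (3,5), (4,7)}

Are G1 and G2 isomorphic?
No, not isomorphic

The graphs are NOT isomorphic.

Degrees in G1: deg(0)=5, deg(1)=3, deg(2)=4, deg(3)=3, deg(4)=6, deg(5)=5, deg(6)=1, deg(7)=3.
Sorted degree sequence of G1: [6, 5, 5, 4, 3, 3, 3, 1].
Degrees in G2: deg(0)=2, deg(1)=3, deg(2)=1, deg(3)=1, deg(4)=3, deg(5)=3, deg(6)=0, deg(7)=1.
Sorted degree sequence of G2: [3, 3, 3, 2, 1, 1, 1, 0].
The (sorted) degree sequence is an isomorphism invariant, so since G1 and G2 have different degree sequences they cannot be isomorphic.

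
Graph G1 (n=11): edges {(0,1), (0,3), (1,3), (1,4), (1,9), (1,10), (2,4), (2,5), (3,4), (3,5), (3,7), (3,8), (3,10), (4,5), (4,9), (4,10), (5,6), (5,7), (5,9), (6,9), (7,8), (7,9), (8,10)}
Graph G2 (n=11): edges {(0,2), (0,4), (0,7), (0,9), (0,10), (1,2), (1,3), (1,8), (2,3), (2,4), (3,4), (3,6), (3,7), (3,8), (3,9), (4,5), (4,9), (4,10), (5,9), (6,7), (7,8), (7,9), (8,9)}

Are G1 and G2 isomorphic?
Yes, isomorphic

The graphs are isomorphic.
One valid mapping φ: V(G1) → V(G2): 0→6, 1→7, 2→5, 3→3, 4→9, 5→4, 6→10, 7→2, 8→1, 9→0, 10→8

Verify φ preserves adjacency — for each edge of G1, its image is an edge of G2:
  (0,1) → (φ(0),φ(1)) = (6,7) ∈ E(G2) ✓
  (0,3) → (φ(0),φ(3)) = (3,6) ∈ E(G2) ✓
  (1,3) → (φ(1),φ(3)) = (3,7) ∈ E(G2) ✓
  (1,4) → (φ(1),φ(4)) = (7,9) ∈ E(G2) ✓
  (1,9) → (φ(1),φ(9)) = (0,7) ∈ E(G2) ✓
  (1,10) → (φ(1),φ(10)) = (7,8) ∈ E(G2) ✓
  (2,4) → (φ(2),φ(4)) = (5,9) ∈ E(G2) ✓
  (2,5) → (φ(2),φ(5)) = (4,5) ∈ E(G2) ✓
  (3,4) → (φ(3),φ(4)) = (3,9) ∈ E(G2) ✓
  (3,5) → (φ(3),φ(5)) = (3,4) ∈ E(G2) ✓
  (3,7) → (φ(3),φ(7)) = (2,3) ∈ E(G2) ✓
  (3,8) → (φ(3),φ(8)) = (1,3) ∈ E(G2) ✓
  (3,10) → (φ(3),φ(10)) = (3,8) ∈ E(G2) ✓
  (4,5) → (φ(4),φ(5)) = (4,9) ∈ E(G2) ✓
  (4,9) → (φ(4),φ(9)) = (0,9) ∈ E(G2) ✓
  (4,10) → (φ(4),φ(10)) = (8,9) ∈ E(G2) ✓
  (5,6) → (φ(5),φ(6)) = (4,10) ∈ E(G2) ✓
  (5,7) → (φ(5),φ(7)) = (2,4) ∈ E(G2) ✓
  (5,9) → (φ(5),φ(9)) = (0,4) ∈ E(G2) ✓
  (6,9) → (φ(6),φ(9)) = (0,10) ∈ E(G2) ✓
  (7,8) → (φ(7),φ(8)) = (1,2) ∈ E(G2) ✓
  (7,9) → (φ(7),φ(9)) = (0,2) ∈ E(G2) ✓
  (8,10) → (φ(8),φ(10)) = (1,8) ∈ E(G2) ✓
All 23 edges of G1 map to edges of G2, and |E(G1)| = |E(G2)| = 23, so φ is a bijection on edges as well as vertices. Hence G1 ≅ G2.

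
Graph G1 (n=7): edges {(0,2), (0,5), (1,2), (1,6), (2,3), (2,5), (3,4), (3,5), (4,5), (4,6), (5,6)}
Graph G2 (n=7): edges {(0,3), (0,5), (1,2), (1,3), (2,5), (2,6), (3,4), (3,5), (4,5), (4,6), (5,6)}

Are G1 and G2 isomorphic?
Yes, isomorphic

The graphs are isomorphic.
One valid mapping φ: V(G1) → V(G2): 0→0, 1→1, 2→3, 3→4, 4→6, 5→5, 6→2

Verify φ preserves adjacency — for each edge of G1, its image is an edge of G2:
  (0,2) → (φ(0),φ(2)) = (0,3) ∈ E(G2) ✓
  (0,5) → (φ(0),φ(5)) = (0,5) ∈ E(G2) ✓
  (1,2) → (φ(1),φ(2)) = (1,3) ∈ E(G2) ✓
  (1,6) → (φ(1),φ(6)) = (1,2) ∈ E(G2) ✓
  (2,3) → (φ(2),φ(3)) = (3,4) ∈ E(G2) ✓
  (2,5) → (φ(2),φ(5)) = (3,5) ∈ E(G2) ✓
  (3,4) → (φ(3),φ(4)) = (4,6) ∈ E(G2) ✓
  (3,5) → (φ(3),φ(5)) = (4,5) ∈ E(G2) ✓
  (4,5) → (φ(4),φ(5)) = (5,6) ∈ E(G2) ✓
  (4,6) → (φ(4),φ(6)) = (2,6) ∈ E(G2) ✓
  (5,6) → (φ(5),φ(6)) = (2,5) ∈ E(G2) ✓
All 11 edges of G1 map to edges of G2, and |E(G1)| = |E(G2)| = 11, so φ is a bijection on edges as well as vertices. Hence G1 ≅ G2.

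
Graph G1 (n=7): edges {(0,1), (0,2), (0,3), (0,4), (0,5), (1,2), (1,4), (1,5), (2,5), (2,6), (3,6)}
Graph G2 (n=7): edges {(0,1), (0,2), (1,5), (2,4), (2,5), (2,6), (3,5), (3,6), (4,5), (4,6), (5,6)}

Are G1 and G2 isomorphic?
Yes, isomorphic

The graphs are isomorphic.
One valid mapping φ: V(G1) → V(G2): 0→5, 1→6, 2→2, 3→1, 4→3, 5→4, 6→0

Verify φ preserves adjacency — for each edge of G1, its image is an edge of G2:
  (0,1) → (φ(0),φ(1)) = (5,6) ∈ E(G2) ✓
  (0,2) → (φ(0),φ(2)) = (2,5) ∈ E(G2) ✓
  (0,3) → (φ(0),φ(3)) = (1,5) ∈ E(G2) ✓
  (0,4) → (φ(0),φ(4)) = (3,5) ∈ E(G2) ✓
  (0,5) → (φ(0),φ(5)) = (4,5) ∈ E(G2) ✓
  (1,2) → (φ(1),φ(2)) = (2,6) ∈ E(G2) ✓
  (1,4) → (φ(1),φ(4)) = (3,6) ∈ E(G2) ✓
  (1,5) → (φ(1),φ(5)) = (4,6) ∈ E(G2) ✓
  (2,5) → (φ(2),φ(5)) = (2,4) ∈ E(G2) ✓
  (2,6) → (φ(2),φ(6)) = (0,2) ∈ E(G2) ✓
  (3,6) → (φ(3),φ(6)) = (0,1) ∈ E(G2) ✓
All 11 edges of G1 map to edges of G2, and |E(G1)| = |E(G2)| = 11, so φ is a bijection on edges as well as vertices. Hence G1 ≅ G2.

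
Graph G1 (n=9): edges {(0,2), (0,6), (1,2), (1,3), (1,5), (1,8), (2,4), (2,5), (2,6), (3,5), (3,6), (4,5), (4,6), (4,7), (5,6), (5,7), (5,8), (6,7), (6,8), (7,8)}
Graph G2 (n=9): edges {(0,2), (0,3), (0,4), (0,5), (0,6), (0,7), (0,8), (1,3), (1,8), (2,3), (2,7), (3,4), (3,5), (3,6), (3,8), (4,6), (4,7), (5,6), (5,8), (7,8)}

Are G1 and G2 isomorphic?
Yes, isomorphic

The graphs are isomorphic.
One valid mapping φ: V(G1) → V(G2): 0→1, 1→7, 2→8, 3→2, 4→5, 5→0, 6→3, 7→6, 8→4

Verify φ preserves adjacency — for each edge of G1, its image is an edge of G2:
  (0,2) → (φ(0),φ(2)) = (1,8) ∈ E(G2) ✓
  (0,6) → (φ(0),φ(6)) = (1,3) ∈ E(G2) ✓
  (1,2) → (φ(1),φ(2)) = (7,8) ∈ E(G2) ✓
  (1,3) → (φ(1),φ(3)) = (2,7) ∈ E(G2) ✓
  (1,5) → (φ(1),φ(5)) = (0,7) ∈ E(G2) ✓
  (1,8) → (φ(1),φ(8)) = (4,7) ∈ E(G2) ✓
  (2,4) → (φ(2),φ(4)) = (5,8) ∈ E(G2) ✓
  (2,5) → (φ(2),φ(5)) = (0,8) ∈ E(G2) ✓
  (2,6) → (φ(2),φ(6)) = (3,8) ∈ E(G2) ✓
  (3,5) → (φ(3),φ(5)) = (0,2) ∈ E(G2) ✓
  (3,6) → (φ(3),φ(6)) = (2,3) ∈ E(G2) ✓
  (4,5) → (φ(4),φ(5)) = (0,5) ∈ E(G2) ✓
  (4,6) → (φ(4),φ(6)) = (3,5) ∈ E(G2) ✓
  (4,7) → (φ(4),φ(7)) = (5,6) ∈ E(G2) ✓
  (5,6) → (φ(5),φ(6)) = (0,3) ∈ E(G2) ✓
  (5,7) → (φ(5),φ(7)) = (0,6) ∈ E(G2) ✓
  (5,8) → (φ(5),φ(8)) = (0,4) ∈ E(G2) ✓
  (6,7) → (φ(6),φ(7)) = (3,6) ∈ E(G2) ✓
  (6,8) → (φ(6),φ(8)) = (3,4) ∈ E(G2) ✓
  (7,8) → (φ(7),φ(8)) = (4,6) ∈ E(G2) ✓
All 20 edges of G1 map to edges of G2, and |E(G1)| = |E(G2)| = 20, so φ is a bijection on edges as well as vertices. Hence G1 ≅ G2.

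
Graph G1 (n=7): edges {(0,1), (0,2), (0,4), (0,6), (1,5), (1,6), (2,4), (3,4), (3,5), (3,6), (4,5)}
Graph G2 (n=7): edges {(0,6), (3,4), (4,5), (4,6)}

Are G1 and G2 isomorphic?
No, not isomorphic

The graphs are NOT isomorphic.

Connected components of G1: 1 component(s) with vertex sets [[0, 1, 2, 3, 4, 5, 6]], sizes [7].
Connected components of G2: 3 component(s) with vertex sets [[1], [2], [0, 3, 4, 5, 6]], sizes [1, 1, 5].
The number of connected components (and the multiset of component sizes) is an isomorphism invariant — an isomorphism maps each component of G1 bijectively onto a component of G2. Since G1 has 1 component(s) and G2 has 3, they cannot be isomorphic.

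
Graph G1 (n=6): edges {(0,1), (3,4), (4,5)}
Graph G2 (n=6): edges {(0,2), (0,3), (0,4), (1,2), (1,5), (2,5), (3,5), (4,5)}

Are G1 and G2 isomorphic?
No, not isomorphic

The graphs are NOT isomorphic.

Degrees in G1: deg(0)=1, deg(1)=1, deg(2)=0, deg(3)=1, deg(4)=2, deg(5)=1.
Sorted degree sequence of G1: [2, 1, 1, 1, 1, 0].
Degrees in G2: deg(0)=3, deg(1)=2, deg(2)=3, deg(3)=2, deg(4)=2, deg(5)=4.
Sorted degree sequence of G2: [4, 3, 3, 2, 2, 2].
The (sorted) degree sequence is an isomorphism invariant, so since G1 and G2 have different degree sequences they cannot be isomorphic.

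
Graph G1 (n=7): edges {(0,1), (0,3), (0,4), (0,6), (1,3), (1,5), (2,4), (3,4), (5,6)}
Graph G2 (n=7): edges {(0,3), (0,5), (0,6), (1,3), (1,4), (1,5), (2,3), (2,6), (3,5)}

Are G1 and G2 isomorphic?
Yes, isomorphic

The graphs are isomorphic.
One valid mapping φ: V(G1) → V(G2): 0→3, 1→0, 2→4, 3→5, 4→1, 5→6, 6→2

Verify φ preserves adjacency — for each edge of G1, its image is an edge of G2:
  (0,1) → (φ(0),φ(1)) = (0,3) ∈ E(G2) ✓
  (0,3) → (φ(0),φ(3)) = (3,5) ∈ E(G2) ✓
  (0,4) → (φ(0),φ(4)) = (1,3) ∈ E(G2) ✓
  (0,6) → (φ(0),φ(6)) = (2,3) ∈ E(G2) ✓
  (1,3) → (φ(1),φ(3)) = (0,5) ∈ E(G2) ✓
  (1,5) → (φ(1),φ(5)) = (0,6) ∈ E(G2) ✓
  (2,4) → (φ(2),φ(4)) = (1,4) ∈ E(G2) ✓
  (3,4) → (φ(3),φ(4)) = (1,5) ∈ E(G2) ✓
  (5,6) → (φ(5),φ(6)) = (2,6) ∈ E(G2) ✓
All 9 edges of G1 map to edges of G2, and |E(G1)| = |E(G2)| = 9, so φ is a bijection on edges as well as vertices. Hence G1 ≅ G2.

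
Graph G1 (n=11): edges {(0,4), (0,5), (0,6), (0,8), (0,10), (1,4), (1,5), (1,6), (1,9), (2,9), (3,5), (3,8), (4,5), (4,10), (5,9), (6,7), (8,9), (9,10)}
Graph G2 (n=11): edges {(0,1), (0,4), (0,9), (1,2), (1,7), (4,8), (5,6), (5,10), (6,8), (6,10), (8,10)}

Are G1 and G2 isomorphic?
No, not isomorphic

The graphs are NOT isomorphic.

Connected components of G1: 1 component(s) with vertex sets [[0, 1, 2, 3, 4, 5, 6, 7, 8, 9, 10]], sizes [11].
Connected components of G2: 2 component(s) with vertex sets [[3], [0, 1, 2, 4, 5, 6, 7, 8, 9, 10]], sizes [1, 10].
The number of connected components (and the multiset of component sizes) is an isomorphism invariant — an isomorphism maps each component of G1 bijectively onto a component of G2. Since G1 has 1 component(s) and G2 has 2, they cannot be isomorphic.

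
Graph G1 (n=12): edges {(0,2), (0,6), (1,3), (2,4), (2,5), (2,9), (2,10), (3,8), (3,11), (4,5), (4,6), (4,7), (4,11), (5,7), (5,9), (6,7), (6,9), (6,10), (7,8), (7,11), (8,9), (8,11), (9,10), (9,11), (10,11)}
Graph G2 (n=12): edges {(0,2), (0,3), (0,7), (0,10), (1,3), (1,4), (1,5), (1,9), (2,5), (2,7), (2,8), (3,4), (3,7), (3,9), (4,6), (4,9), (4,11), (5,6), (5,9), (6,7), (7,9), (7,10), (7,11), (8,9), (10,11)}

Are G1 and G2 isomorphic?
No, not isomorphic

The graphs are NOT isomorphic.

Degrees in G1: deg(0)=2, deg(1)=1, deg(2)=5, deg(3)=3, deg(4)=5, deg(5)=4, deg(6)=5, deg(7)=5, deg(8)=4, deg(9)=6, deg(10)=4, deg(11)=6.
Sorted degree sequence of G1: [6, 6, 5, 5, 5, 5, 4, 4, 4, 3, 2, 1].
Degrees in G2: deg(0)=4, deg(1)=4, deg(2)=4, deg(3)=5, deg(4)=5, deg(5)=4, deg(6)=3, deg(7)=7, deg(8)=2, deg(9)=6, deg(10)=3, deg(11)=3.
Sorted degree sequence of G2: [7, 6, 5, 5, 4, 4, 4, 4, 3, 3, 3, 2].
The (sorted) degree sequence is an isomorphism invariant, so since G1 and G2 have different degree sequences they cannot be isomorphic.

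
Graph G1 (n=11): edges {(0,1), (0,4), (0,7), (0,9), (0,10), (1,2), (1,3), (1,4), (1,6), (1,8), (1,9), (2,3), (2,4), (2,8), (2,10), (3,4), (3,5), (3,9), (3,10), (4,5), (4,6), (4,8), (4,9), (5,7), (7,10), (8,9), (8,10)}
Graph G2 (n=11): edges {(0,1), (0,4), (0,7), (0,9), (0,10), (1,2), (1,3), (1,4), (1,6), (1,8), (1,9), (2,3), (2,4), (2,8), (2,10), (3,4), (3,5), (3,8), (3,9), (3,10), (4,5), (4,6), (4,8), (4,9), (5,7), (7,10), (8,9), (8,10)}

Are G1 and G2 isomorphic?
No, not isomorphic

The graphs are NOT isomorphic.

Counting edges: G1 has 27 edge(s); G2 has 28 edge(s).
Edge count is an isomorphism invariant (a bijection on vertices induces a bijection on edges), so differing edge counts rule out isomorphism.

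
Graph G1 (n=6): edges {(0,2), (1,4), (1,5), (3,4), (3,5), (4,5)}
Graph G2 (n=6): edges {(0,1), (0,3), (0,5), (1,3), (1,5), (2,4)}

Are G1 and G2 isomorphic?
Yes, isomorphic

The graphs are isomorphic.
One valid mapping φ: V(G1) → V(G2): 0→4, 1→5, 2→2, 3→3, 4→1, 5→0

Verify φ preserves adjacency — for each edge of G1, its image is an edge of G2:
  (0,2) → (φ(0),φ(2)) = (2,4) ∈ E(G2) ✓
  (1,4) → (φ(1),φ(4)) = (1,5) ∈ E(G2) ✓
  (1,5) → (φ(1),φ(5)) = (0,5) ∈ E(G2) ✓
  (3,4) → (φ(3),φ(4)) = (1,3) ∈ E(G2) ✓
  (3,5) → (φ(3),φ(5)) = (0,3) ∈ E(G2) ✓
  (4,5) → (φ(4),φ(5)) = (0,1) ∈ E(G2) ✓
All 6 edges of G1 map to edges of G2, and |E(G1)| = |E(G2)| = 6, so φ is a bijection on edges as well as vertices. Hence G1 ≅ G2.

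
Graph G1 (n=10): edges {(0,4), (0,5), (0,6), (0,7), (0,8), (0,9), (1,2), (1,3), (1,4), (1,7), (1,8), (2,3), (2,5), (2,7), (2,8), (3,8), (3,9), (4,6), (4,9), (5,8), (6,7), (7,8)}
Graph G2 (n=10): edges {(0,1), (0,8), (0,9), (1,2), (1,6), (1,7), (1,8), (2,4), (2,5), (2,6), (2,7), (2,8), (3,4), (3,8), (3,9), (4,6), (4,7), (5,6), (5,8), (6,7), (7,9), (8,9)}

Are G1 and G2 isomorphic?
Yes, isomorphic

The graphs are isomorphic.
One valid mapping φ: V(G1) → V(G2): 0→8, 1→7, 2→6, 3→4, 4→9, 5→5, 6→0, 7→1, 8→2, 9→3

Verify φ preserves adjacency — for each edge of G1, its image is an edge of G2:
  (0,4) → (φ(0),φ(4)) = (8,9) ∈ E(G2) ✓
  (0,5) → (φ(0),φ(5)) = (5,8) ∈ E(G2) ✓
  (0,6) → (φ(0),φ(6)) = (0,8) ∈ E(G2) ✓
  (0,7) → (φ(0),φ(7)) = (1,8) ∈ E(G2) ✓
  (0,8) → (φ(0),φ(8)) = (2,8) ∈ E(G2) ✓
  (0,9) → (φ(0),φ(9)) = (3,8) ∈ E(G2) ✓
  (1,2) → (φ(1),φ(2)) = (6,7) ∈ E(G2) ✓
  (1,3) → (φ(1),φ(3)) = (4,7) ∈ E(G2) ✓
  (1,4) → (φ(1),φ(4)) = (7,9) ∈ E(G2) ✓
  (1,7) → (φ(1),φ(7)) = (1,7) ∈ E(G2) ✓
  (1,8) → (φ(1),φ(8)) = (2,7) ∈ E(G2) ✓
  (2,3) → (φ(2),φ(3)) = (4,6) ∈ E(G2) ✓
  (2,5) → (φ(2),φ(5)) = (5,6) ∈ E(G2) ✓
  (2,7) → (φ(2),φ(7)) = (1,6) ∈ E(G2) ✓
  (2,8) → (φ(2),φ(8)) = (2,6) ∈ E(G2) ✓
  (3,8) → (φ(3),φ(8)) = (2,4) ∈ E(G2) ✓
  (3,9) → (φ(3),φ(9)) = (3,4) ∈ E(G2) ✓
  (4,6) → (φ(4),φ(6)) = (0,9) ∈ E(G2) ✓
  (4,9) → (φ(4),φ(9)) = (3,9) ∈ E(G2) ✓
  (5,8) → (φ(5),φ(8)) = (2,5) ∈ E(G2) ✓
  (6,7) → (φ(6),φ(7)) = (0,1) ∈ E(G2) ✓
  (7,8) → (φ(7),φ(8)) = (1,2) ∈ E(G2) ✓
All 22 edges of G1 map to edges of G2, and |E(G1)| = |E(G2)| = 22, so φ is a bijection on edges as well as vertices. Hence G1 ≅ G2.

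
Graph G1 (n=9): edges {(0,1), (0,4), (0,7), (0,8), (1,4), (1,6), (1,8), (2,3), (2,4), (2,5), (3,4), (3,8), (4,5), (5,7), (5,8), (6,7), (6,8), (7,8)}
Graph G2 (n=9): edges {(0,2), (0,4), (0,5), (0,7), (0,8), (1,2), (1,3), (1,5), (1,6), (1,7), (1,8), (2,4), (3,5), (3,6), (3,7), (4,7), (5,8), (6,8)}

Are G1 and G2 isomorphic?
Yes, isomorphic

The graphs are isomorphic.
One valid mapping φ: V(G1) → V(G2): 0→5, 1→8, 2→4, 3→2, 4→0, 5→7, 6→6, 7→3, 8→1

Verify φ preserves adjacency — for each edge of G1, its image is an edge of G2:
  (0,1) → (φ(0),φ(1)) = (5,8) ∈ E(G2) ✓
  (0,4) → (φ(0),φ(4)) = (0,5) ∈ E(G2) ✓
  (0,7) → (φ(0),φ(7)) = (3,5) ∈ E(G2) ✓
  (0,8) → (φ(0),φ(8)) = (1,5) ∈ E(G2) ✓
  (1,4) → (φ(1),φ(4)) = (0,8) ∈ E(G2) ✓
  (1,6) → (φ(1),φ(6)) = (6,8) ∈ E(G2) ✓
  (1,8) → (φ(1),φ(8)) = (1,8) ∈ E(G2) ✓
  (2,3) → (φ(2),φ(3)) = (2,4) ∈ E(G2) ✓
  (2,4) → (φ(2),φ(4)) = (0,4) ∈ E(G2) ✓
  (2,5) → (φ(2),φ(5)) = (4,7) ∈ E(G2) ✓
  (3,4) → (φ(3),φ(4)) = (0,2) ∈ E(G2) ✓
  (3,8) → (φ(3),φ(8)) = (1,2) ∈ E(G2) ✓
  (4,5) → (φ(4),φ(5)) = (0,7) ∈ E(G2) ✓
  (5,7) → (φ(5),φ(7)) = (3,7) ∈ E(G2) ✓
  (5,8) → (φ(5),φ(8)) = (1,7) ∈ E(G2) ✓
  (6,7) → (φ(6),φ(7)) = (3,6) ∈ E(G2) ✓
  (6,8) → (φ(6),φ(8)) = (1,6) ∈ E(G2) ✓
  (7,8) → (φ(7),φ(8)) = (1,3) ∈ E(G2) ✓
All 18 edges of G1 map to edges of G2, and |E(G1)| = |E(G2)| = 18, so φ is a bijection on edges as well as vertices. Hence G1 ≅ G2.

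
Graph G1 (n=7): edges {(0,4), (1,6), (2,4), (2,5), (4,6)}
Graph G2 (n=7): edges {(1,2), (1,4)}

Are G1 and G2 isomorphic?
No, not isomorphic

The graphs are NOT isomorphic.

Connected components of G1: 2 component(s) with vertex sets [[3], [0, 1, 2, 4, 5, 6]], sizes [1, 6].
Connected components of G2: 5 component(s) with vertex sets [[0], [3], [5], [6], [1, 2, 4]], sizes [1, 1, 1, 1, 3].
The number of connected components (and the multiset of component sizes) is an isomorphism invariant — an isomorphism maps each component of G1 bijectively onto a component of G2. Since G1 has 2 component(s) and G2 has 5, they cannot be isomorphic.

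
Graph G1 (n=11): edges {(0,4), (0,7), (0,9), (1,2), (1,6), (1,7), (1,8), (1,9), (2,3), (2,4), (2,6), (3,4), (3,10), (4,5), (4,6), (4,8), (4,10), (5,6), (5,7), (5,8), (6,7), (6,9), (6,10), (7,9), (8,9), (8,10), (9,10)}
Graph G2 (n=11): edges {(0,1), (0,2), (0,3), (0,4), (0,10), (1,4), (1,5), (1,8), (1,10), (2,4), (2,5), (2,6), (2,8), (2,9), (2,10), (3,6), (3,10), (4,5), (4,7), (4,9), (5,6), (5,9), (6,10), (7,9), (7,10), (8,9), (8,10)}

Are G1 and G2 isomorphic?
Yes, isomorphic

The graphs are isomorphic.
One valid mapping φ: V(G1) → V(G2): 0→7, 1→5, 2→6, 3→3, 4→10, 5→8, 6→2, 7→9, 8→1, 9→4, 10→0

Verify φ preserves adjacency — for each edge of G1, its image is an edge of G2:
  (0,4) → (φ(0),φ(4)) = (7,10) ∈ E(G2) ✓
  (0,7) → (φ(0),φ(7)) = (7,9) ∈ E(G2) ✓
  (0,9) → (φ(0),φ(9)) = (4,7) ∈ E(G2) ✓
  (1,2) → (φ(1),φ(2)) = (5,6) ∈ E(G2) ✓
  (1,6) → (φ(1),φ(6)) = (2,5) ∈ E(G2) ✓
  (1,7) → (φ(1),φ(7)) = (5,9) ∈ E(G2) ✓
  (1,8) → (φ(1),φ(8)) = (1,5) ∈ E(G2) ✓
  (1,9) → (φ(1),φ(9)) = (4,5) ∈ E(G2) ✓
  (2,3) → (φ(2),φ(3)) = (3,6) ∈ E(G2) ✓
  (2,4) → (φ(2),φ(4)) = (6,10) ∈ E(G2) ✓
  (2,6) → (φ(2),φ(6)) = (2,6) ∈ E(G2) ✓
  (3,4) → (φ(3),φ(4)) = (3,10) ∈ E(G2) ✓
  (3,10) → (φ(3),φ(10)) = (0,3) ∈ E(G2) ✓
  (4,5) → (φ(4),φ(5)) = (8,10) ∈ E(G2) ✓
  (4,6) → (φ(4),φ(6)) = (2,10) ∈ E(G2) ✓
  (4,8) → (φ(4),φ(8)) = (1,10) ∈ E(G2) ✓
  (4,10) → (φ(4),φ(10)) = (0,10) ∈ E(G2) ✓
  (5,6) → (φ(5),φ(6)) = (2,8) ∈ E(G2) ✓
  (5,7) → (φ(5),φ(7)) = (8,9) ∈ E(G2) ✓
  (5,8) → (φ(5),φ(8)) = (1,8) ∈ E(G2) ✓
  (6,7) → (φ(6),φ(7)) = (2,9) ∈ E(G2) ✓
  (6,9) → (φ(6),φ(9)) = (2,4) ∈ E(G2) ✓
  (6,10) → (φ(6),φ(10)) = (0,2) ∈ E(G2) ✓
  (7,9) → (φ(7),φ(9)) = (4,9) ∈ E(G2) ✓
  (8,9) → (φ(8),φ(9)) = (1,4) ∈ E(G2) ✓
  (8,10) → (φ(8),φ(10)) = (0,1) ∈ E(G2) ✓
  (9,10) → (φ(9),φ(10)) = (0,4) ∈ E(G2) ✓
All 27 edges of G1 map to edges of G2, and |E(G1)| = |E(G2)| = 27, so φ is a bijection on edges as well as vertices. Hence G1 ≅ G2.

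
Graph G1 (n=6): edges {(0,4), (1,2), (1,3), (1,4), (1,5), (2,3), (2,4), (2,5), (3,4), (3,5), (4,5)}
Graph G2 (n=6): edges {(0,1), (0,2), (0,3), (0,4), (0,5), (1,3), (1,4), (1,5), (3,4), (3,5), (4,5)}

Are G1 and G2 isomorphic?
Yes, isomorphic

The graphs are isomorphic.
One valid mapping φ: V(G1) → V(G2): 0→2, 1→3, 2→4, 3→5, 4→0, 5→1

Verify φ preserves adjacency — for each edge of G1, its image is an edge of G2:
  (0,4) → (φ(0),φ(4)) = (0,2) ∈ E(G2) ✓
  (1,2) → (φ(1),φ(2)) = (3,4) ∈ E(G2) ✓
  (1,3) → (φ(1),φ(3)) = (3,5) ∈ E(G2) ✓
  (1,4) → (φ(1),φ(4)) = (0,3) ∈ E(G2) ✓
  (1,5) → (φ(1),φ(5)) = (1,3) ∈ E(G2) ✓
  (2,3) → (φ(2),φ(3)) = (4,5) ∈ E(G2) ✓
  (2,4) → (φ(2),φ(4)) = (0,4) ∈ E(G2) ✓
  (2,5) → (φ(2),φ(5)) = (1,4) ∈ E(G2) ✓
  (3,4) → (φ(3),φ(4)) = (0,5) ∈ E(G2) ✓
  (3,5) → (φ(3),φ(5)) = (1,5) ∈ E(G2) ✓
  (4,5) → (φ(4),φ(5)) = (0,1) ∈ E(G2) ✓
All 11 edges of G1 map to edges of G2, and |E(G1)| = |E(G2)| = 11, so φ is a bijection on edges as well as vertices. Hence G1 ≅ G2.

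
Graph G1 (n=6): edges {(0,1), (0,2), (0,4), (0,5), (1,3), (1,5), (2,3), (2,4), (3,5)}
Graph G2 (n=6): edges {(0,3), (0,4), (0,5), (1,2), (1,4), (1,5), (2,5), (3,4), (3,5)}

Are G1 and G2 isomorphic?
Yes, isomorphic

The graphs are isomorphic.
One valid mapping φ: V(G1) → V(G2): 0→5, 1→3, 2→1, 3→4, 4→2, 5→0

Verify φ preserves adjacency — for each edge of G1, its image is an edge of G2:
  (0,1) → (φ(0),φ(1)) = (3,5) ∈ E(G2) ✓
  (0,2) → (φ(0),φ(2)) = (1,5) ∈ E(G2) ✓
  (0,4) → (φ(0),φ(4)) = (2,5) ∈ E(G2) ✓
  (0,5) → (φ(0),φ(5)) = (0,5) ∈ E(G2) ✓
  (1,3) → (φ(1),φ(3)) = (3,4) ∈ E(G2) ✓
  (1,5) → (φ(1),φ(5)) = (0,3) ∈ E(G2) ✓
  (2,3) → (φ(2),φ(3)) = (1,4) ∈ E(G2) ✓
  (2,4) → (φ(2),φ(4)) = (1,2) ∈ E(G2) ✓
  (3,5) → (φ(3),φ(5)) = (0,4) ∈ E(G2) ✓
All 9 edges of G1 map to edges of G2, and |E(G1)| = |E(G2)| = 9, so φ is a bijection on edges as well as vertices. Hence G1 ≅ G2.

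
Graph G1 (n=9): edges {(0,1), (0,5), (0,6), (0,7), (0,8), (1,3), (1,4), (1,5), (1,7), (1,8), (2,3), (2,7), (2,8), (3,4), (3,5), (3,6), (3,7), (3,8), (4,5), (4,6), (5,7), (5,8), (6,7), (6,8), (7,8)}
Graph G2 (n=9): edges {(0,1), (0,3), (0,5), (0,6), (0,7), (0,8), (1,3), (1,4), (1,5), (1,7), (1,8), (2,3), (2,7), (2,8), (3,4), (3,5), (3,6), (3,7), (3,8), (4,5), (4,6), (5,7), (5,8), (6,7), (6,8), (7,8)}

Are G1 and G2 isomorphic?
No, not isomorphic

The graphs are NOT isomorphic.

Counting edges: G1 has 25 edge(s); G2 has 26 edge(s).
Edge count is an isomorphism invariant (a bijection on vertices induces a bijection on edges), so differing edge counts rule out isomorphism.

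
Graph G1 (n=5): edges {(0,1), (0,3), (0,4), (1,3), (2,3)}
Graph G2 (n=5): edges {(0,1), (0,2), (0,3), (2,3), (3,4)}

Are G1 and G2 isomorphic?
Yes, isomorphic

The graphs are isomorphic.
One valid mapping φ: V(G1) → V(G2): 0→0, 1→2, 2→4, 3→3, 4→1

Verify φ preserves adjacency — for each edge of G1, its image is an edge of G2:
  (0,1) → (φ(0),φ(1)) = (0,2) ∈ E(G2) ✓
  (0,3) → (φ(0),φ(3)) = (0,3) ∈ E(G2) ✓
  (0,4) → (φ(0),φ(4)) = (0,1) ∈ E(G2) ✓
  (1,3) → (φ(1),φ(3)) = (2,3) ∈ E(G2) ✓
  (2,3) → (φ(2),φ(3)) = (3,4) ∈ E(G2) ✓
All 5 edges of G1 map to edges of G2, and |E(G1)| = |E(G2)| = 5, so φ is a bijection on edges as well as vertices. Hence G1 ≅ G2.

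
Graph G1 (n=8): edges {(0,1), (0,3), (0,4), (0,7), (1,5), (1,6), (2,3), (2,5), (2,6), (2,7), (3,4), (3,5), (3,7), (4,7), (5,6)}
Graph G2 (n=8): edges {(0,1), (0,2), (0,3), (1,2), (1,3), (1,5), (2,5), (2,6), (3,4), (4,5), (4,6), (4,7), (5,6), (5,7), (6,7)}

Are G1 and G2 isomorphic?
Yes, isomorphic

The graphs are isomorphic.
One valid mapping φ: V(G1) → V(G2): 0→4, 1→3, 2→2, 3→5, 4→7, 5→1, 6→0, 7→6

Verify φ preserves adjacency — for each edge of G1, its image is an edge of G2:
  (0,1) → (φ(0),φ(1)) = (3,4) ∈ E(G2) ✓
  (0,3) → (φ(0),φ(3)) = (4,5) ∈ E(G2) ✓
  (0,4) → (φ(0),φ(4)) = (4,7) ∈ E(G2) ✓
  (0,7) → (φ(0),φ(7)) = (4,6) ∈ E(G2) ✓
  (1,5) → (φ(1),φ(5)) = (1,3) ∈ E(G2) ✓
  (1,6) → (φ(1),φ(6)) = (0,3) ∈ E(G2) ✓
  (2,3) → (φ(2),φ(3)) = (2,5) ∈ E(G2) ✓
  (2,5) → (φ(2),φ(5)) = (1,2) ∈ E(G2) ✓
  (2,6) → (φ(2),φ(6)) = (0,2) ∈ E(G2) ✓
  (2,7) → (φ(2),φ(7)) = (2,6) ∈ E(G2) ✓
  (3,4) → (φ(3),φ(4)) = (5,7) ∈ E(G2) ✓
  (3,5) → (φ(3),φ(5)) = (1,5) ∈ E(G2) ✓
  (3,7) → (φ(3),φ(7)) = (5,6) ∈ E(G2) ✓
  (4,7) → (φ(4),φ(7)) = (6,7) ∈ E(G2) ✓
  (5,6) → (φ(5),φ(6)) = (0,1) ∈ E(G2) ✓
All 15 edges of G1 map to edges of G2, and |E(G1)| = |E(G2)| = 15, so φ is a bijection on edges as well as vertices. Hence G1 ≅ G2.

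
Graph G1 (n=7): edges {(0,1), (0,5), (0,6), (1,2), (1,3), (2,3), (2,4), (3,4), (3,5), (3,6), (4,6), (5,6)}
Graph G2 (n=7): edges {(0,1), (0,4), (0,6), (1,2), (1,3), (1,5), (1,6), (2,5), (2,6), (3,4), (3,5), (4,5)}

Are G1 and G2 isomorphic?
Yes, isomorphic

The graphs are isomorphic.
One valid mapping φ: V(G1) → V(G2): 0→4, 1→0, 2→6, 3→1, 4→2, 5→3, 6→5

Verify φ preserves adjacency — for each edge of G1, its image is an edge of G2:
  (0,1) → (φ(0),φ(1)) = (0,4) ∈ E(G2) ✓
  (0,5) → (φ(0),φ(5)) = (3,4) ∈ E(G2) ✓
  (0,6) → (φ(0),φ(6)) = (4,5) ∈ E(G2) ✓
  (1,2) → (φ(1),φ(2)) = (0,6) ∈ E(G2) ✓
  (1,3) → (φ(1),φ(3)) = (0,1) ∈ E(G2) ✓
  (2,3) → (φ(2),φ(3)) = (1,6) ∈ E(G2) ✓
  (2,4) → (φ(2),φ(4)) = (2,6) ∈ E(G2) ✓
  (3,4) → (φ(3),φ(4)) = (1,2) ∈ E(G2) ✓
  (3,5) → (φ(3),φ(5)) = (1,3) ∈ E(G2) ✓
  (3,6) → (φ(3),φ(6)) = (1,5) ∈ E(G2) ✓
  (4,6) → (φ(4),φ(6)) = (2,5) ∈ E(G2) ✓
  (5,6) → (φ(5),φ(6)) = (3,5) ∈ E(G2) ✓
All 12 edges of G1 map to edges of G2, and |E(G1)| = |E(G2)| = 12, so φ is a bijection on edges as well as vertices. Hence G1 ≅ G2.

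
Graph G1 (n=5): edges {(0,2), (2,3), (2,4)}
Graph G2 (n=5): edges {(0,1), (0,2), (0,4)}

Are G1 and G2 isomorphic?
Yes, isomorphic

The graphs are isomorphic.
One valid mapping φ: V(G1) → V(G2): 0→1, 1→3, 2→0, 3→4, 4→2

Verify φ preserves adjacency — for each edge of G1, its image is an edge of G2:
  (0,2) → (φ(0),φ(2)) = (0,1) ∈ E(G2) ✓
  (2,3) → (φ(2),φ(3)) = (0,4) ∈ E(G2) ✓
  (2,4) → (φ(2),φ(4)) = (0,2) ∈ E(G2) ✓
All 3 edges of G1 map to edges of G2, and |E(G1)| = |E(G2)| = 3, so φ is a bijection on edges as well as vertices. Hence G1 ≅ G2.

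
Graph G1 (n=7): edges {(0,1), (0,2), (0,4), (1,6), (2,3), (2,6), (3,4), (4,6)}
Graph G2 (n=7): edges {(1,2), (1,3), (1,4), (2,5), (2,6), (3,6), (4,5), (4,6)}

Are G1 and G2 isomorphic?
Yes, isomorphic

The graphs are isomorphic.
One valid mapping φ: V(G1) → V(G2): 0→1, 1→3, 2→2, 3→5, 4→4, 5→0, 6→6

Verify φ preserves adjacency — for each edge of G1, its image is an edge of G2:
  (0,1) → (φ(0),φ(1)) = (1,3) ∈ E(G2) ✓
  (0,2) → (φ(0),φ(2)) = (1,2) ∈ E(G2) ✓
  (0,4) → (φ(0),φ(4)) = (1,4) ∈ E(G2) ✓
  (1,6) → (φ(1),φ(6)) = (3,6) ∈ E(G2) ✓
  (2,3) → (φ(2),φ(3)) = (2,5) ∈ E(G2) ✓
  (2,6) → (φ(2),φ(6)) = (2,6) ∈ E(G2) ✓
  (3,4) → (φ(3),φ(4)) = (4,5) ∈ E(G2) ✓
  (4,6) → (φ(4),φ(6)) = (4,6) ∈ E(G2) ✓
All 8 edges of G1 map to edges of G2, and |E(G1)| = |E(G2)| = 8, so φ is a bijection on edges as well as vertices. Hence G1 ≅ G2.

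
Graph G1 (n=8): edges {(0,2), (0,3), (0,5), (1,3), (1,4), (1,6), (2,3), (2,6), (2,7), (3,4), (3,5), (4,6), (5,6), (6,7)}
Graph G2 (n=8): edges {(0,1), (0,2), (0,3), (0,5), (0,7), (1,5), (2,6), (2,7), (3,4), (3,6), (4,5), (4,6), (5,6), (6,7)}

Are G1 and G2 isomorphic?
Yes, isomorphic

The graphs are isomorphic.
One valid mapping φ: V(G1) → V(G2): 0→4, 1→7, 2→5, 3→6, 4→2, 5→3, 6→0, 7→1

Verify φ preserves adjacency — for each edge of G1, its image is an edge of G2:
  (0,2) → (φ(0),φ(2)) = (4,5) ∈ E(G2) ✓
  (0,3) → (φ(0),φ(3)) = (4,6) ∈ E(G2) ✓
  (0,5) → (φ(0),φ(5)) = (3,4) ∈ E(G2) ✓
  (1,3) → (φ(1),φ(3)) = (6,7) ∈ E(G2) ✓
  (1,4) → (φ(1),φ(4)) = (2,7) ∈ E(G2) ✓
  (1,6) → (φ(1),φ(6)) = (0,7) ∈ E(G2) ✓
  (2,3) → (φ(2),φ(3)) = (5,6) ∈ E(G2) ✓
  (2,6) → (φ(2),φ(6)) = (0,5) ∈ E(G2) ✓
  (2,7) → (φ(2),φ(7)) = (1,5) ∈ E(G2) ✓
  (3,4) → (φ(3),φ(4)) = (2,6) ∈ E(G2) ✓
  (3,5) → (φ(3),φ(5)) = (3,6) ∈ E(G2) ✓
  (4,6) → (φ(4),φ(6)) = (0,2) ∈ E(G2) ✓
  (5,6) → (φ(5),φ(6)) = (0,3) ∈ E(G2) ✓
  (6,7) → (φ(6),φ(7)) = (0,1) ∈ E(G2) ✓
All 14 edges of G1 map to edges of G2, and |E(G1)| = |E(G2)| = 14, so φ is a bijection on edges as well as vertices. Hence G1 ≅ G2.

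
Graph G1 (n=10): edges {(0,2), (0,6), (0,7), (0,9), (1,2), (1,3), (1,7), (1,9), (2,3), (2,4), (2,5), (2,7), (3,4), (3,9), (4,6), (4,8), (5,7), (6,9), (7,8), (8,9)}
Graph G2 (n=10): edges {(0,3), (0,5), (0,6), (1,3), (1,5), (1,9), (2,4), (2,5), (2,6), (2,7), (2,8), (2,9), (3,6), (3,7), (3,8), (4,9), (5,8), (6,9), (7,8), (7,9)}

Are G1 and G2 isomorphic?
Yes, isomorphic

The graphs are isomorphic.
One valid mapping φ: V(G1) → V(G2): 0→6, 1→7, 2→2, 3→8, 4→5, 5→4, 6→0, 7→9, 8→1, 9→3

Verify φ preserves adjacency — for each edge of G1, its image is an edge of G2:
  (0,2) → (φ(0),φ(2)) = (2,6) ∈ E(G2) ✓
  (0,6) → (φ(0),φ(6)) = (0,6) ∈ E(G2) ✓
  (0,7) → (φ(0),φ(7)) = (6,9) ∈ E(G2) ✓
  (0,9) → (φ(0),φ(9)) = (3,6) ∈ E(G2) ✓
  (1,2) → (φ(1),φ(2)) = (2,7) ∈ E(G2) ✓
  (1,3) → (φ(1),φ(3)) = (7,8) ∈ E(G2) ✓
  (1,7) → (φ(1),φ(7)) = (7,9) ∈ E(G2) ✓
  (1,9) → (φ(1),φ(9)) = (3,7) ∈ E(G2) ✓
  (2,3) → (φ(2),φ(3)) = (2,8) ∈ E(G2) ✓
  (2,4) → (φ(2),φ(4)) = (2,5) ∈ E(G2) ✓
  (2,5) → (φ(2),φ(5)) = (2,4) ∈ E(G2) ✓
  (2,7) → (φ(2),φ(7)) = (2,9) ∈ E(G2) ✓
  (3,4) → (φ(3),φ(4)) = (5,8) ∈ E(G2) ✓
  (3,9) → (φ(3),φ(9)) = (3,8) ∈ E(G2) ✓
  (4,6) → (φ(4),φ(6)) = (0,5) ∈ E(G2) ✓
  (4,8) → (φ(4),φ(8)) = (1,5) ∈ E(G2) ✓
  (5,7) → (φ(5),φ(7)) = (4,9) ∈ E(G2) ✓
  (6,9) → (φ(6),φ(9)) = (0,3) ∈ E(G2) ✓
  (7,8) → (φ(7),φ(8)) = (1,9) ∈ E(G2) ✓
  (8,9) → (φ(8),φ(9)) = (1,3) ∈ E(G2) ✓
All 20 edges of G1 map to edges of G2, and |E(G1)| = |E(G2)| = 20, so φ is a bijection on edges as well as vertices. Hence G1 ≅ G2.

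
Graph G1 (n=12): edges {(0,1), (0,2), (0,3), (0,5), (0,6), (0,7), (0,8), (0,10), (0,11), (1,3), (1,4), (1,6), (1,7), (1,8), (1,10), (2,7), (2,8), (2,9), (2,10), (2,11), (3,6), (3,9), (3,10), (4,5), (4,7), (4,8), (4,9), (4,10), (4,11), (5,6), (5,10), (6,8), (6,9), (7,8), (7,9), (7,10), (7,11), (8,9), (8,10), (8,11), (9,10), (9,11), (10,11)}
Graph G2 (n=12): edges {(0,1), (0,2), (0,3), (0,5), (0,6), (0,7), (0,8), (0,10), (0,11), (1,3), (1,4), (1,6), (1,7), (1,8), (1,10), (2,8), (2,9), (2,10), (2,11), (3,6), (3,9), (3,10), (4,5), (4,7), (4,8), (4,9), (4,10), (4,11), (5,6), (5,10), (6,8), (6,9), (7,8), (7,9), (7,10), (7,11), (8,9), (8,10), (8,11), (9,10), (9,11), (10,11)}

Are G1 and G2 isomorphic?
No, not isomorphic

The graphs are NOT isomorphic.

Counting edges: G1 has 43 edge(s); G2 has 42 edge(s).
Edge count is an isomorphism invariant (a bijection on vertices induces a bijection on edges), so differing edge counts rule out isomorphism.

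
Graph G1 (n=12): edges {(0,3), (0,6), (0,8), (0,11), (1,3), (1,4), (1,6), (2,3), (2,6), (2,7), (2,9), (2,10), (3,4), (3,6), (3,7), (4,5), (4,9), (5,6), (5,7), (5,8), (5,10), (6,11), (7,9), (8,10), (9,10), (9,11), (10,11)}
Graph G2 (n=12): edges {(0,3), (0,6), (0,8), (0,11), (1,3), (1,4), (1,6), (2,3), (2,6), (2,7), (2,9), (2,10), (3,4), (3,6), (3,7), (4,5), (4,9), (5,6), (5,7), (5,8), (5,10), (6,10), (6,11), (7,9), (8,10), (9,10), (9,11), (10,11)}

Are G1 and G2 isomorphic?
No, not isomorphic

The graphs are NOT isomorphic.

Counting edges: G1 has 27 edge(s); G2 has 28 edge(s).
Edge count is an isomorphism invariant (a bijection on vertices induces a bijection on edges), so differing edge counts rule out isomorphism.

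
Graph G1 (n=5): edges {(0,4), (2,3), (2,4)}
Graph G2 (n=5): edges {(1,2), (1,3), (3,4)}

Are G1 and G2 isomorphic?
Yes, isomorphic

The graphs are isomorphic.
One valid mapping φ: V(G1) → V(G2): 0→2, 1→0, 2→3, 3→4, 4→1

Verify φ preserves adjacency — for each edge of G1, its image is an edge of G2:
  (0,4) → (φ(0),φ(4)) = (1,2) ∈ E(G2) ✓
  (2,3) → (φ(2),φ(3)) = (3,4) ∈ E(G2) ✓
  (2,4) → (φ(2),φ(4)) = (1,3) ∈ E(G2) ✓
All 3 edges of G1 map to edges of G2, and |E(G1)| = |E(G2)| = 3, so φ is a bijection on edges as well as vertices. Hence G1 ≅ G2.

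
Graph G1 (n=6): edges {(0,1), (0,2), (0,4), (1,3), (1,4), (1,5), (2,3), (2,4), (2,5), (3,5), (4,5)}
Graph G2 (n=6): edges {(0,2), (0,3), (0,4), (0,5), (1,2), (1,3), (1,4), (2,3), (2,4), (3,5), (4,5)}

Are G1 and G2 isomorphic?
Yes, isomorphic

The graphs are isomorphic.
One valid mapping φ: V(G1) → V(G2): 0→1, 1→4, 2→3, 3→5, 4→2, 5→0

Verify φ preserves adjacency — for each edge of G1, its image is an edge of G2:
  (0,1) → (φ(0),φ(1)) = (1,4) ∈ E(G2) ✓
  (0,2) → (φ(0),φ(2)) = (1,3) ∈ E(G2) ✓
  (0,4) → (φ(0),φ(4)) = (1,2) ∈ E(G2) ✓
  (1,3) → (φ(1),φ(3)) = (4,5) ∈ E(G2) ✓
  (1,4) → (φ(1),φ(4)) = (2,4) ∈ E(G2) ✓
  (1,5) → (φ(1),φ(5)) = (0,4) ∈ E(G2) ✓
  (2,3) → (φ(2),φ(3)) = (3,5) ∈ E(G2) ✓
  (2,4) → (φ(2),φ(4)) = (2,3) ∈ E(G2) ✓
  (2,5) → (φ(2),φ(5)) = (0,3) ∈ E(G2) ✓
  (3,5) → (φ(3),φ(5)) = (0,5) ∈ E(G2) ✓
  (4,5) → (φ(4),φ(5)) = (0,2) ∈ E(G2) ✓
All 11 edges of G1 map to edges of G2, and |E(G1)| = |E(G2)| = 11, so φ is a bijection on edges as well as vertices. Hence G1 ≅ G2.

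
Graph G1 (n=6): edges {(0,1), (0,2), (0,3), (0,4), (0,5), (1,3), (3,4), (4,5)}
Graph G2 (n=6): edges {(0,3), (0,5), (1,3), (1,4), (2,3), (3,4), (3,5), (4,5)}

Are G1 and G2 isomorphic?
Yes, isomorphic

The graphs are isomorphic.
One valid mapping φ: V(G1) → V(G2): 0→3, 1→0, 2→2, 3→5, 4→4, 5→1

Verify φ preserves adjacency — for each edge of G1, its image is an edge of G2:
  (0,1) → (φ(0),φ(1)) = (0,3) ∈ E(G2) ✓
  (0,2) → (φ(0),φ(2)) = (2,3) ∈ E(G2) ✓
  (0,3) → (φ(0),φ(3)) = (3,5) ∈ E(G2) ✓
  (0,4) → (φ(0),φ(4)) = (3,4) ∈ E(G2) ✓
  (0,5) → (φ(0),φ(5)) = (1,3) ∈ E(G2) ✓
  (1,3) → (φ(1),φ(3)) = (0,5) ∈ E(G2) ✓
  (3,4) → (φ(3),φ(4)) = (4,5) ∈ E(G2) ✓
  (4,5) → (φ(4),φ(5)) = (1,4) ∈ E(G2) ✓
All 8 edges of G1 map to edges of G2, and |E(G1)| = |E(G2)| = 8, so φ is a bijection on edges as well as vertices. Hence G1 ≅ G2.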